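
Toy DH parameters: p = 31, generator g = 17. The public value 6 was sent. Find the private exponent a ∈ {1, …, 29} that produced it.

25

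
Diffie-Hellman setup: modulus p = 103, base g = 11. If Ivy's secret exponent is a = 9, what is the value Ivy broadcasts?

Public value = 11^9 mod 103.
11^1 ≡ 11 (mod 103)
11^2 = (11^1)^2 ≡ 11^2 = 121 ≡ 18 (mod 103)
11^4 = (11^2)^2 ≡ 18^2 = 324 ≡ 15 (mod 103)
11^8 = (11^4)^2 ≡ 15^2 = 225 ≡ 19 (mod 103)
11^9 = 11^8 · 11^1 ≡ 19 · 11 ≡ 3 (mod 103).

3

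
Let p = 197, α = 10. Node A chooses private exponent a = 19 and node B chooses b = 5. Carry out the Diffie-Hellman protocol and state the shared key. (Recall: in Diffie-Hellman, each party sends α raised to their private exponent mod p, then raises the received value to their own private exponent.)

92

Node B sends B = α^b mod p = 10^5 mod 197.
10^1 ≡ 10 (mod 197)
10^2 = (10^1)^2 ≡ 10^2 = 100 ≡ 100 (mod 197)
10^4 = (10^2)^2 ≡ 100^2 = 10000 ≡ 150 (mod 197)
10^5 = 10^4 · 10^1 ≡ 150 · 10 ≡ 121 (mod 197).
So B = 121. Node A then computes K = B^a mod p = 121^19 mod 197.
121^1 ≡ 121 (mod 197)
121^2 = (121^1)^2 ≡ 121^2 = 14641 ≡ 63 (mod 197)
121^4 = (121^2)^2 ≡ 63^2 = 3969 ≡ 29 (mod 197)
121^8 = (121^4)^2 ≡ 29^2 = 841 ≡ 53 (mod 197)
121^16 = (121^8)^2 ≡ 53^2 = 2809 ≡ 51 (mod 197)
121^19 = 121^16 · 121^2 · 121^1 ≡ 51 · 63 · 121 ≡ 92 (mod 197).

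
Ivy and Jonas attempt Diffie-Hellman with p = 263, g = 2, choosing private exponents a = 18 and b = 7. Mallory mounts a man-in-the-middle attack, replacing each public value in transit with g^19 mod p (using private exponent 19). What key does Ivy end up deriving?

Ivy receives Mallory's public value M = 2^19 mod 263 instead of the honest one.
2^1 ≡ 2 (mod 263)
2^2 = (2^1)^2 ≡ 2^2 = 4 ≡ 4 (mod 263)
2^4 = (2^2)^2 ≡ 4^2 = 16 ≡ 16 (mod 263)
2^8 = (2^4)^2 ≡ 16^2 = 256 ≡ 256 (mod 263)
2^16 = (2^8)^2 ≡ 256^2 = 65536 ≡ 49 (mod 263)
2^19 = 2^16 · 2^2 · 2^1 ≡ 49 · 4 · 2 ≡ 129 (mod 263).
So M = 129. Ivy computes K = M^18 mod 263.
129^1 ≡ 129 (mod 263)
129^2 = (129^1)^2 ≡ 129^2 = 16641 ≡ 72 (mod 263)
129^4 = (129^2)^2 ≡ 72^2 = 5184 ≡ 187 (mod 263)
129^8 = (129^4)^2 ≡ 187^2 = 34969 ≡ 253 (mod 263)
129^16 = (129^8)^2 ≡ 253^2 = 64009 ≡ 100 (mod 263)
129^18 = 129^16 · 129^2 ≡ 100 · 72 ≡ 99 (mod 263).

99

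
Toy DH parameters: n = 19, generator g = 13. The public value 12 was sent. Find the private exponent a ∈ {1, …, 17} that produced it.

3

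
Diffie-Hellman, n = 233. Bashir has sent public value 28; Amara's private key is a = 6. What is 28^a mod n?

170

Shared key K = 28^6 mod 233.
28^1 ≡ 28 (mod 233)
28^2 = (28^1)^2 ≡ 28^2 = 784 ≡ 85 (mod 233)
28^4 = (28^2)^2 ≡ 85^2 = 7225 ≡ 2 (mod 233)
28^6 = 28^4 · 28^2 ≡ 2 · 85 ≡ 170 (mod 233).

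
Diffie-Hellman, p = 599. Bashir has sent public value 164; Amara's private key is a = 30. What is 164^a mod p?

358

Shared key K = 164^30 mod 599.
164^1 ≡ 164 (mod 599)
164^2 = (164^1)^2 ≡ 164^2 = 26896 ≡ 540 (mod 599)
164^4 = (164^2)^2 ≡ 540^2 = 291600 ≡ 486 (mod 599)
164^8 = (164^4)^2 ≡ 486^2 = 236196 ≡ 190 (mod 599)
164^16 = (164^8)^2 ≡ 190^2 = 36100 ≡ 160 (mod 599)
164^30 = 164^16 · 164^8 · 164^4 · 164^2 ≡ 160 · 190 · 486 · 540 ≡ 358 (mod 599).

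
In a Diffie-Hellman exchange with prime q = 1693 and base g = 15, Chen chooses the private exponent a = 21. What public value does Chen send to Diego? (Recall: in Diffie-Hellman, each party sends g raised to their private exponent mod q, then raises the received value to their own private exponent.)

Public value = 15^{21} \pmod{1693}.
15^1 ≡ 15 (mod 1693)
15^2 = (15^1)^2 ≡ 15^2 = 225 ≡ 225 (mod 1693)
15^4 = (15^2)^2 ≡ 225^2 = 50625 ≡ 1528 (mod 1693)
15^8 = (15^4)^2 ≡ 1528^2 = 2334784 ≡ 137 (mod 1693)
15^16 = (15^8)^2 ≡ 137^2 = 18769 ≡ 146 (mod 1693)
15^21 = 15^16 · 15^4 · 15^1 ≡ 146 · 1528 · 15 ≡ 952 (mod 1693).

952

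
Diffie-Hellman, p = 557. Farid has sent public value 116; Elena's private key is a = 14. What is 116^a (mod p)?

214

Shared key K = 116^14 mod 557.
116^1 ≡ 116 (mod 557)
116^2 = (116^1)^2 ≡ 116^2 = 13456 ≡ 88 (mod 557)
116^4 = (116^2)^2 ≡ 88^2 = 7744 ≡ 503 (mod 557)
116^8 = (116^4)^2 ≡ 503^2 = 253009 ≡ 131 (mod 557)
116^14 = 116^8 · 116^4 · 116^2 ≡ 131 · 503 · 88 ≡ 214 (mod 557).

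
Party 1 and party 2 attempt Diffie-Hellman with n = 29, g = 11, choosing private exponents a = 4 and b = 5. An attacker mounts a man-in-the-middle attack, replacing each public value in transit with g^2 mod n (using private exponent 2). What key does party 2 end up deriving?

22

Party 2 receives an attacker's public value M = 11^2 mod 29 instead of the honest one.
11^1 ≡ 11 (mod 29)
11^2 = (11^1)^2 ≡ 11^2 = 121 ≡ 5 (mod 29)
So M = 5. Party 2 computes K = M^5 mod 29.
5^1 ≡ 5 (mod 29)
5^2 = (5^1)^2 ≡ 5^2 = 25 ≡ 25 (mod 29)
5^4 = (5^2)^2 ≡ 25^2 = 625 ≡ 16 (mod 29)
5^5 = 5^4 · 5^1 ≡ 16 · 5 ≡ 22 (mod 29).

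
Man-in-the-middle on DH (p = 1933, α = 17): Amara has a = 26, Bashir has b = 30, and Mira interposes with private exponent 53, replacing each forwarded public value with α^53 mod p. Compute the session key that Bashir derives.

432

Bashir receives Mira's public value M = 17^53 mod 1933 instead of the honest one.
17^1 ≡ 17 (mod 1933)
17^2 = (17^1)^2 ≡ 17^2 = 289 ≡ 289 (mod 1933)
17^4 = (17^2)^2 ≡ 289^2 = 83521 ≡ 402 (mod 1933)
17^8 = (17^4)^2 ≡ 402^2 = 161604 ≡ 1165 (mod 1933)
17^16 = (17^8)^2 ≡ 1165^2 = 1357225 ≡ 259 (mod 1933)
17^32 = (17^16)^2 ≡ 259^2 = 67081 ≡ 1359 (mod 1933)
17^53 = 17^32 · 17^16 · 17^4 · 17^1 ≡ 1359 · 259 · 402 · 17 ≡ 1356 (mod 1933).
So M = 1356. Bashir computes K = M^30 mod 1933.
1356^1 ≡ 1356 (mod 1933)
1356^2 = (1356^1)^2 ≡ 1356^2 = 1838736 ≡ 453 (mod 1933)
1356^4 = (1356^2)^2 ≡ 453^2 = 205209 ≡ 311 (mod 1933)
1356^8 = (1356^4)^2 ≡ 311^2 = 96721 ≡ 71 (mod 1933)
1356^16 = (1356^8)^2 ≡ 71^2 = 5041 ≡ 1175 (mod 1933)
1356^30 = 1356^16 · 1356^8 · 1356^4 · 1356^2 ≡ 1175 · 71 · 311 · 453 ≡ 432 (mod 1933).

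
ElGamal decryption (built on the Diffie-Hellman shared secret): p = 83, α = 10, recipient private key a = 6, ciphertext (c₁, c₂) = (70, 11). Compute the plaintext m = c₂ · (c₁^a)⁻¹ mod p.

25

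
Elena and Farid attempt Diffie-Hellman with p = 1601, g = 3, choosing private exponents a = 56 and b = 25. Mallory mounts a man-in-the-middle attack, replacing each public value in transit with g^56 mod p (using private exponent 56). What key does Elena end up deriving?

519

Elena receives Mallory's public value M = 3^56 mod 1601 instead of the honest one.
3^1 ≡ 3 (mod 1601)
3^2 = (3^1)^2 ≡ 3^2 = 9 ≡ 9 (mod 1601)
3^4 = (3^2)^2 ≡ 9^2 = 81 ≡ 81 (mod 1601)
3^8 = (3^4)^2 ≡ 81^2 = 6561 ≡ 157 (mod 1601)
3^16 = (3^8)^2 ≡ 157^2 = 24649 ≡ 634 (mod 1601)
3^32 = (3^16)^2 ≡ 634^2 = 401956 ≡ 105 (mod 1601)
3^56 = 3^32 · 3^16 · 3^8 ≡ 105 · 634 · 157 ≡ 162 (mod 1601).
So M = 162. Elena computes K = M^56 mod 1601.
162^1 ≡ 162 (mod 1601)
162^2 = (162^1)^2 ≡ 162^2 = 26244 ≡ 628 (mod 1601)
162^4 = (162^2)^2 ≡ 628^2 = 394384 ≡ 538 (mod 1601)
162^8 = (162^4)^2 ≡ 538^2 = 289444 ≡ 1264 (mod 1601)
162^16 = (162^8)^2 ≡ 1264^2 = 1597696 ≡ 1499 (mod 1601)
162^32 = (162^16)^2 ≡ 1499^2 = 2247001 ≡ 798 (mod 1601)
162^56 = 162^32 · 162^16 · 162^8 ≡ 798 · 1499 · 1264 ≡ 519 (mod 1601).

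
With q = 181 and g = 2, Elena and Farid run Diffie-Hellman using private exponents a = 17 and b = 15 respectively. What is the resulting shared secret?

Elena sends A = g^a mod q = 2^17 mod 181.
2^1 ≡ 2 (mod 181)
2^2 = (2^1)^2 ≡ 2^2 = 4 ≡ 4 (mod 181)
2^4 = (2^2)^2 ≡ 4^2 = 16 ≡ 16 (mod 181)
2^8 = (2^4)^2 ≡ 16^2 = 256 ≡ 75 (mod 181)
2^16 = (2^8)^2 ≡ 75^2 = 5625 ≡ 14 (mod 181)
2^17 = 2^16 · 2^1 ≡ 14 · 2 ≡ 28 (mod 181).
So A = 28. Farid then computes K = A^b mod q = 28^15 mod 181.
28^1 ≡ 28 (mod 181)
28^2 = (28^1)^2 ≡ 28^2 = 784 ≡ 60 (mod 181)
28^4 = (28^2)^2 ≡ 60^2 = 3600 ≡ 161 (mod 181)
28^8 = (28^4)^2 ≡ 161^2 = 25921 ≡ 38 (mod 181)
28^15 = 28^8 · 28^4 · 28^2 · 28^1 ≡ 38 · 161 · 60 · 28 ≡ 155 (mod 181).

155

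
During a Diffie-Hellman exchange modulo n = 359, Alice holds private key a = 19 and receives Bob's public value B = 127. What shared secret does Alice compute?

Shared key K = 127^19 mod 359.
127^1 ≡ 127 (mod 359)
127^2 = (127^1)^2 ≡ 127^2 = 16129 ≡ 333 (mod 359)
127^4 = (127^2)^2 ≡ 333^2 = 110889 ≡ 317 (mod 359)
127^8 = (127^4)^2 ≡ 317^2 = 100489 ≡ 328 (mod 359)
127^16 = (127^8)^2 ≡ 328^2 = 107584 ≡ 243 (mod 359)
127^19 = 127^16 · 127^2 · 127^1 ≡ 243 · 333 · 127 ≡ 338 (mod 359).

338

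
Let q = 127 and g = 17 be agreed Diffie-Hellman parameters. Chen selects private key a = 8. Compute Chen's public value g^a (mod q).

120

Public value = 17^8 (mod 127).
17^1 ≡ 17 (mod 127)
17^2 = (17^1)^2 ≡ 17^2 = 289 ≡ 35 (mod 127)
17^4 = (17^2)^2 ≡ 35^2 = 1225 ≡ 82 (mod 127)
17^8 = (17^4)^2 ≡ 82^2 = 6724 ≡ 120 (mod 127)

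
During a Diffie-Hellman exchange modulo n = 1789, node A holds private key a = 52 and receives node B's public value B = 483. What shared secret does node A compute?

Shared key K = 483^52 mod 1789.
483^1 ≡ 483 (mod 1789)
483^2 = (483^1)^2 ≡ 483^2 = 233289 ≡ 719 (mod 1789)
483^4 = (483^2)^2 ≡ 719^2 = 516961 ≡ 1729 (mod 1789)
483^8 = (483^4)^2 ≡ 1729^2 = 2989441 ≡ 22 (mod 1789)
483^16 = (483^8)^2 ≡ 22^2 = 484 ≡ 484 (mod 1789)
483^32 = (483^16)^2 ≡ 484^2 = 234256 ≡ 1686 (mod 1789)
483^52 = 483^32 · 483^16 · 483^4 ≡ 1686 · 484 · 1729 ≡ 1701 (mod 1789).

1701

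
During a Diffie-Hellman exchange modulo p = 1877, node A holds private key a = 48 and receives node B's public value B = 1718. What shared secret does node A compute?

Shared key K = 1718^48 mod 1877.
1718^1 ≡ 1718 (mod 1877)
1718^2 = (1718^1)^2 ≡ 1718^2 = 2951524 ≡ 880 (mod 1877)
1718^4 = (1718^2)^2 ≡ 880^2 = 774400 ≡ 1076 (mod 1877)
1718^8 = (1718^4)^2 ≡ 1076^2 = 1157776 ≡ 1544 (mod 1877)
1718^16 = (1718^8)^2 ≡ 1544^2 = 2383936 ≡ 146 (mod 1877)
1718^32 = (1718^16)^2 ≡ 146^2 = 21316 ≡ 669 (mod 1877)
1718^48 = 1718^32 · 1718^16 ≡ 669 · 146 ≡ 70 (mod 1877).

70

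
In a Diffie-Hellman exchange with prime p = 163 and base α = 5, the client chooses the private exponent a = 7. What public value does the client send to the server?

48

Public value = 5^7 mod 163.
5^1 ≡ 5 (mod 163)
5^2 = (5^1)^2 ≡ 5^2 = 25 ≡ 25 (mod 163)
5^4 = (5^2)^2 ≡ 25^2 = 625 ≡ 136 (mod 163)
5^7 = 5^4 · 5^2 · 5^1 ≡ 136 · 25 · 5 ≡ 48 (mod 163).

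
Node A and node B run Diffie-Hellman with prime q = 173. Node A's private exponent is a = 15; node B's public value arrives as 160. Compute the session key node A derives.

29

Shared key K = 160^15 mod 173.
160^1 ≡ 160 (mod 173)
160^2 = (160^1)^2 ≡ 160^2 = 25600 ≡ 169 (mod 173)
160^4 = (160^2)^2 ≡ 169^2 = 28561 ≡ 16 (mod 173)
160^8 = (160^4)^2 ≡ 16^2 = 256 ≡ 83 (mod 173)
160^15 = 160^8 · 160^4 · 160^2 · 160^1 ≡ 83 · 16 · 169 · 160 ≡ 29 (mod 173).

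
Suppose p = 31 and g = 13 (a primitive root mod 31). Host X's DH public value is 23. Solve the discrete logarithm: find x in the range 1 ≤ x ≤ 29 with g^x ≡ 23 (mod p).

27

Try successive powers of 13 modulo 31:
13^1 ≡ 13
13^2 ≡ 14
13^3 ≡ 27
13^4 ≡ 10
13^5 ≡ 6
13^6 ≡ 16
13^7 ≡ 22
13^8 ≡ 7
13^9 ≡ 29
13^10 ≡ 5
13^11 ≡ 3
13^12 ≡ 8
13^13 ≡ 11
13^14 ≡ 19
13^15 ≡ 30
13^16 ≡ 18
13^17 ≡ 17
13^18 ≡ 4
13^19 ≡ 21
13^20 ≡ 25
13^21 ≡ 15
13^22 ≡ 9
13^23 ≡ 24
13^24 ≡ 2
13^25 ≡ 26
13^26 ≡ 28
13^27 ≡ 23
Found: x = 27.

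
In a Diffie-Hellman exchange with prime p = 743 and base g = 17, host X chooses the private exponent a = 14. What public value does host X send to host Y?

Public value = 17^14 (mod 743).
17^1 ≡ 17 (mod 743)
17^2 = (17^1)^2 ≡ 17^2 = 289 ≡ 289 (mod 743)
17^4 = (17^2)^2 ≡ 289^2 = 83521 ≡ 305 (mod 743)
17^8 = (17^4)^2 ≡ 305^2 = 93025 ≡ 150 (mod 743)
17^14 = 17^8 · 17^4 · 17^2 ≡ 150 · 305 · 289 ≡ 65 (mod 743).

65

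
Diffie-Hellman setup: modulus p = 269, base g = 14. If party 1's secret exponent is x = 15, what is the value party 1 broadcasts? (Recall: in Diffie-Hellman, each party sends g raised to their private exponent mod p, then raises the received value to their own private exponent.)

Public value = 14^{15} \pmod{269}.
14^1 ≡ 14 (mod 269)
14^2 = (14^1)^2 ≡ 14^2 = 196 ≡ 196 (mod 269)
14^4 = (14^2)^2 ≡ 196^2 = 38416 ≡ 218 (mod 269)
14^8 = (14^4)^2 ≡ 218^2 = 47524 ≡ 180 (mod 269)
14^15 = 14^8 · 14^4 · 14^2 · 14^1 ≡ 180 · 218 · 196 · 14 ≡ 47 (mod 269).

47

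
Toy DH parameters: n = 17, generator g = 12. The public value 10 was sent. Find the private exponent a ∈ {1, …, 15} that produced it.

Try successive powers of 12 modulo 17:
12^1 ≡ 12
12^2 ≡ 8
12^3 ≡ 11
12^4 ≡ 13
12^5 ≡ 3
12^6 ≡ 2
12^7 ≡ 7
12^8 ≡ 16
12^9 ≡ 5
12^10 ≡ 9
12^11 ≡ 6
12^12 ≡ 4
12^13 ≡ 14
12^14 ≡ 15
12^15 ≡ 10
Found: a = 15.

15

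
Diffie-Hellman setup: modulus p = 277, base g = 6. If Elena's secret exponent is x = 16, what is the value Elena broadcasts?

79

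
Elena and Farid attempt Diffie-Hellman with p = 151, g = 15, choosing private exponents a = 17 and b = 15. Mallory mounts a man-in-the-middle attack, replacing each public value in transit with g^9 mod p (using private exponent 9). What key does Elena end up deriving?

53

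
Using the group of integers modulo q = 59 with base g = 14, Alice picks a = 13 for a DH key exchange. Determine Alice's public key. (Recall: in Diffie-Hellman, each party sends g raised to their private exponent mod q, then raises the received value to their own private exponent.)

23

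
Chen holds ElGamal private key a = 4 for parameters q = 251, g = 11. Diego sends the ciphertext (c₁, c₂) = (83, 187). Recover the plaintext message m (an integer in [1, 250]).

Shared mask s = c₁^a mod q = 83^4 mod 251.
83^1 ≡ 83 (mod 251)
83^2 = (83^1)^2 ≡ 83^2 = 6889 ≡ 112 (mod 251)
83^4 = (83^2)^2 ≡ 112^2 = 12544 ≡ 245 (mod 251)
So s = 245; s⁻¹ ≡ 209 (mod 251).
m = c₂ · s⁻¹ mod 251 = 187 · 209 mod 251 = 178.

178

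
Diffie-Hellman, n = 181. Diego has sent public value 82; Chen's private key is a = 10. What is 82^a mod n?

132

Shared key K = 82^10 mod 181.
82^1 ≡ 82 (mod 181)
82^2 = (82^1)^2 ≡ 82^2 = 6724 ≡ 27 (mod 181)
82^4 = (82^2)^2 ≡ 27^2 = 729 ≡ 5 (mod 181)
82^8 = (82^4)^2 ≡ 5^2 = 25 ≡ 25 (mod 181)
82^10 = 82^8 · 82^2 ≡ 25 · 27 ≡ 132 (mod 181).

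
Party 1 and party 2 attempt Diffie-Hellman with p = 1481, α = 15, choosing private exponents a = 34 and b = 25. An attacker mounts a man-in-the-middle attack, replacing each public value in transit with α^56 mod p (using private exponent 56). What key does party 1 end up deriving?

1058

Party 1 receives an attacker's public value M = 15^56 mod 1481 instead of the honest one.
15^1 ≡ 15 (mod 1481)
15^2 = (15^1)^2 ≡ 15^2 = 225 ≡ 225 (mod 1481)
15^4 = (15^2)^2 ≡ 225^2 = 50625 ≡ 271 (mod 1481)
15^8 = (15^4)^2 ≡ 271^2 = 73441 ≡ 872 (mod 1481)
15^16 = (15^8)^2 ≡ 872^2 = 760384 ≡ 631 (mod 1481)
15^32 = (15^16)^2 ≡ 631^2 = 398161 ≡ 1253 (mod 1481)
15^56 = 15^32 · 15^16 · 15^8 ≡ 1253 · 631 · 872 ≡ 1133 (mod 1481).
So M = 1133. Party 1 computes K = M^34 mod 1481.
1133^1 ≡ 1133 (mod 1481)
1133^2 = (1133^1)^2 ≡ 1133^2 = 1283689 ≡ 1143 (mod 1481)
1133^4 = (1133^2)^2 ≡ 1143^2 = 1306449 ≡ 207 (mod 1481)
1133^8 = (1133^4)^2 ≡ 207^2 = 42849 ≡ 1381 (mod 1481)
1133^16 = (1133^8)^2 ≡ 1381^2 = 1907161 ≡ 1114 (mod 1481)
1133^32 = (1133^16)^2 ≡ 1114^2 = 1240996 ≡ 1399 (mod 1481)
1133^34 = 1133^32 · 1133^2 ≡ 1399 · 1143 ≡ 1058 (mod 1481).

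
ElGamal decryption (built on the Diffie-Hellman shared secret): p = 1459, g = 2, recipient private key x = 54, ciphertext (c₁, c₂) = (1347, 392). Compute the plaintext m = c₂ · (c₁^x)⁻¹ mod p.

Shared mask s = c₁^x mod p = 1347^54 mod 1459.
1347^1 ≡ 1347 (mod 1459)
1347^2 = (1347^1)^2 ≡ 1347^2 = 1814409 ≡ 872 (mod 1459)
1347^4 = (1347^2)^2 ≡ 872^2 = 760384 ≡ 245 (mod 1459)
1347^8 = (1347^4)^2 ≡ 245^2 = 60025 ≡ 206 (mod 1459)
1347^16 = (1347^8)^2 ≡ 206^2 = 42436 ≡ 125 (mod 1459)
1347^32 = (1347^16)^2 ≡ 125^2 = 15625 ≡ 1035 (mod 1459)
1347^54 = 1347^32 · 1347^16 · 1347^4 · 1347^2 ≡ 1035 · 125 · 245 · 872 ≡ 1119 (mod 1459).
So s = 1119; s⁻¹ ≡ 339 (mod 1459).
m = c₂ · s⁻¹ mod 1459 = 392 · 339 mod 1459 = 119.

119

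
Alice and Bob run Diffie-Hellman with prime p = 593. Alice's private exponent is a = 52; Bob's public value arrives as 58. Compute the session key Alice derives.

Shared key K = 58^52 mod 593.
58^1 ≡ 58 (mod 593)
58^2 = (58^1)^2 ≡ 58^2 = 3364 ≡ 399 (mod 593)
58^4 = (58^2)^2 ≡ 399^2 = 159201 ≡ 277 (mod 593)
58^8 = (58^4)^2 ≡ 277^2 = 76729 ≡ 232 (mod 593)
58^16 = (58^8)^2 ≡ 232^2 = 53824 ≡ 454 (mod 593)
58^32 = (58^16)^2 ≡ 454^2 = 206116 ≡ 345 (mod 593)
58^52 = 58^32 · 58^16 · 58^4 ≡ 345 · 454 · 277 ≡ 258 (mod 593).

258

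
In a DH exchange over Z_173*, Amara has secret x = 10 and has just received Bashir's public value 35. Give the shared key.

Shared key K = 35^10 mod 173.
35^1 ≡ 35 (mod 173)
35^2 = (35^1)^2 ≡ 35^2 = 1225 ≡ 14 (mod 173)
35^4 = (35^2)^2 ≡ 14^2 = 196 ≡ 23 (mod 173)
35^8 = (35^4)^2 ≡ 23^2 = 529 ≡ 10 (mod 173)
35^10 = 35^8 · 35^2 ≡ 10 · 14 ≡ 140 (mod 173).

140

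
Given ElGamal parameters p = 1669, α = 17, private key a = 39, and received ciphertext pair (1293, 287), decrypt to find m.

442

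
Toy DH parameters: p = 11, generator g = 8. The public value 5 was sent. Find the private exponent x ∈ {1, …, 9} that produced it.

8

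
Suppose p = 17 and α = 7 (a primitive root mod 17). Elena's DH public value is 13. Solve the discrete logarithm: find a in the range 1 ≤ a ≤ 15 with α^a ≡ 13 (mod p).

12

Try successive powers of 7 modulo 17:
7^1 ≡ 7
7^2 ≡ 15
7^3 ≡ 3
7^4 ≡ 4
7^5 ≡ 11
7^6 ≡ 9
7^7 ≡ 12
7^8 ≡ 16
7^9 ≡ 10
7^10 ≡ 2
7^11 ≡ 14
7^12 ≡ 13
Found: a = 12.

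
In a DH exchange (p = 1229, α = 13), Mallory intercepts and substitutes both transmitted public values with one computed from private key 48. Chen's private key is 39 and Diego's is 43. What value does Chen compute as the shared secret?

485

Chen receives Mallory's public value M = 13^48 mod 1229 instead of the honest one.
13^1 ≡ 13 (mod 1229)
13^2 = (13^1)^2 ≡ 13^2 = 169 ≡ 169 (mod 1229)
13^4 = (13^2)^2 ≡ 169^2 = 28561 ≡ 294 (mod 1229)
13^8 = (13^4)^2 ≡ 294^2 = 86436 ≡ 406 (mod 1229)
13^16 = (13^8)^2 ≡ 406^2 = 164836 ≡ 150 (mod 1229)
13^32 = (13^16)^2 ≡ 150^2 = 22500 ≡ 378 (mod 1229)
13^48 = 13^32 · 13^16 ≡ 378 · 150 ≡ 166 (mod 1229).
So M = 166. Chen computes K = M^39 mod 1229.
166^1 ≡ 166 (mod 1229)
166^2 = (166^1)^2 ≡ 166^2 = 27556 ≡ 518 (mod 1229)
166^4 = (166^2)^2 ≡ 518^2 = 268324 ≡ 402 (mod 1229)
166^8 = (166^4)^2 ≡ 402^2 = 161604 ≡ 605 (mod 1229)
166^16 = (166^8)^2 ≡ 605^2 = 366025 ≡ 1012 (mod 1229)
166^32 = (166^16)^2 ≡ 1012^2 = 1024144 ≡ 387 (mod 1229)
166^39 = 166^32 · 166^4 · 166^2 · 166^1 ≡ 387 · 402 · 518 · 166 ≡ 485 (mod 1229).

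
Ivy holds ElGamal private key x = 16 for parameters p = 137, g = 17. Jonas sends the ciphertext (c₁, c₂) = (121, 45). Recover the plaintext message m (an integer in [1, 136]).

35

Shared mask s = c₁^x mod p = 121^16 mod 137.
121^1 ≡ 121 (mod 137)
121^2 = (121^1)^2 ≡ 121^2 = 14641 ≡ 119 (mod 137)
121^4 = (121^2)^2 ≡ 119^2 = 14161 ≡ 50 (mod 137)
121^8 = (121^4)^2 ≡ 50^2 = 2500 ≡ 34 (mod 137)
121^16 = (121^8)^2 ≡ 34^2 = 1156 ≡ 60 (mod 137)
So s = 60; s⁻¹ ≡ 16 (mod 137).
m = c₂ · s⁻¹ mod 137 = 45 · 16 mod 137 = 35.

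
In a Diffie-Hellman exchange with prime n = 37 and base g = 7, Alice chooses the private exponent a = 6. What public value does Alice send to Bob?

26

Public value = 7^6 mod 37.
7^1 ≡ 7 (mod 37)
7^2 = (7^1)^2 ≡ 7^2 = 49 ≡ 12 (mod 37)
7^4 = (7^2)^2 ≡ 12^2 = 144 ≡ 33 (mod 37)
7^6 = 7^4 · 7^2 ≡ 33 · 12 ≡ 26 (mod 37).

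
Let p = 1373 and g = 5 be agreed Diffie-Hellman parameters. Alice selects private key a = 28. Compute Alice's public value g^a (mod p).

Public value = 5^28 (mod 1373).
5^1 ≡ 5 (mod 1373)
5^2 = (5^1)^2 ≡ 5^2 = 25 ≡ 25 (mod 1373)
5^4 = (5^2)^2 ≡ 25^2 = 625 ≡ 625 (mod 1373)
5^8 = (5^4)^2 ≡ 625^2 = 390625 ≡ 693 (mod 1373)
5^16 = (5^8)^2 ≡ 693^2 = 480249 ≡ 1072 (mod 1373)
5^28 = 5^16 · 5^8 · 5^4 ≡ 1072 · 693 · 625 ≡ 1217 (mod 1373).

1217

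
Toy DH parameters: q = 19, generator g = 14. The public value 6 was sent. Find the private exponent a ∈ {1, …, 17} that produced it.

2

Try successive powers of 14 modulo 19:
14^1 ≡ 14
14^2 ≡ 6
Found: a = 2.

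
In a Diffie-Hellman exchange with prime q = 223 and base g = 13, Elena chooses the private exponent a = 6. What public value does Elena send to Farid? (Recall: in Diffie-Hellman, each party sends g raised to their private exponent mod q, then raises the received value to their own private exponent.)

Public value = 13^6 mod 223.
13^1 ≡ 13 (mod 223)
13^2 = (13^1)^2 ≡ 13^2 = 169 ≡ 169 (mod 223)
13^4 = (13^2)^2 ≡ 169^2 = 28561 ≡ 17 (mod 223)
13^6 = 13^4 · 13^2 ≡ 17 · 169 ≡ 197 (mod 223).

197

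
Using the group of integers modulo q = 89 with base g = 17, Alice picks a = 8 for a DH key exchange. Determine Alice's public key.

8

Public value = 17^8 mod 89.
17^1 ≡ 17 (mod 89)
17^2 = (17^1)^2 ≡ 17^2 = 289 ≡ 22 (mod 89)
17^4 = (17^2)^2 ≡ 22^2 = 484 ≡ 39 (mod 89)
17^8 = (17^4)^2 ≡ 39^2 = 1521 ≡ 8 (mod 89)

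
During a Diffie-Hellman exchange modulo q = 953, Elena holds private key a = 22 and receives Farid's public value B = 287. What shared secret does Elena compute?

904

Shared key K = 287^22 mod 953.
287^1 ≡ 287 (mod 953)
287^2 = (287^1)^2 ≡ 287^2 = 82369 ≡ 411 (mod 953)
287^4 = (287^2)^2 ≡ 411^2 = 168921 ≡ 240 (mod 953)
287^8 = (287^4)^2 ≡ 240^2 = 57600 ≡ 420 (mod 953)
287^16 = (287^8)^2 ≡ 420^2 = 176400 ≡ 95 (mod 953)
287^22 = 287^16 · 287^4 · 287^2 ≡ 95 · 240 · 411 ≡ 904 (mod 953).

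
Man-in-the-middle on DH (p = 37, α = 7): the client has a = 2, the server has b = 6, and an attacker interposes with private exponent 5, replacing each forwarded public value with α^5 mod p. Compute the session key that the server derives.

10

The server receives an attacker's public value M = 7^5 mod 37 instead of the honest one.
7^1 ≡ 7 (mod 37)
7^2 = (7^1)^2 ≡ 7^2 = 49 ≡ 12 (mod 37)
7^4 = (7^2)^2 ≡ 12^2 = 144 ≡ 33 (mod 37)
7^5 = 7^4 · 7^1 ≡ 33 · 7 ≡ 9 (mod 37).
So M = 9. The server computes K = M^6 mod 37.
9^1 ≡ 9 (mod 37)
9^2 = (9^1)^2 ≡ 9^2 = 81 ≡ 7 (mod 37)
9^4 = (9^2)^2 ≡ 7^2 = 49 ≡ 12 (mod 37)
9^6 = 9^4 · 9^2 ≡ 12 · 7 ≡ 10 (mod 37).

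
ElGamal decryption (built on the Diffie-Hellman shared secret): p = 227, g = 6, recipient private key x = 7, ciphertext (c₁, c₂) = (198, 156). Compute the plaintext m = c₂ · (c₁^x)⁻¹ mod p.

Shared mask s = c₁^x mod p = 198^7 mod 227.
198^1 ≡ 198 (mod 227)
198^2 = (198^1)^2 ≡ 198^2 = 39204 ≡ 160 (mod 227)
198^4 = (198^2)^2 ≡ 160^2 = 25600 ≡ 176 (mod 227)
198^7 = 198^4 · 198^2 · 198^1 ≡ 176 · 160 · 198 ≡ 106 (mod 227).
So s = 106; s⁻¹ ≡ 15 (mod 227).
m = c₂ · s⁻¹ mod 227 = 156 · 15 mod 227 = 70.

70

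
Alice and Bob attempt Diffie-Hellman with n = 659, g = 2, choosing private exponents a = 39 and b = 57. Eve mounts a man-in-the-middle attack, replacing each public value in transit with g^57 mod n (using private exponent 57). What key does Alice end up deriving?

Alice receives Eve's public value M = 2^57 mod 659 instead of the honest one.
2^1 ≡ 2 (mod 659)
2^2 = (2^1)^2 ≡ 2^2 = 4 ≡ 4 (mod 659)
2^4 = (2^2)^2 ≡ 4^2 = 16 ≡ 16 (mod 659)
2^8 = (2^4)^2 ≡ 16^2 = 256 ≡ 256 (mod 659)
2^16 = (2^8)^2 ≡ 256^2 = 65536 ≡ 295 (mod 659)
2^32 = (2^16)^2 ≡ 295^2 = 87025 ≡ 37 (mod 659)
2^57 = 2^32 · 2^16 · 2^8 · 2^1 ≡ 37 · 295 · 256 · 2 ≡ 160 (mod 659).
So M = 160. Alice computes K = M^39 mod 659.
160^1 ≡ 160 (mod 659)
160^2 = (160^1)^2 ≡ 160^2 = 25600 ≡ 558 (mod 659)
160^4 = (160^2)^2 ≡ 558^2 = 311364 ≡ 316 (mod 659)
160^8 = (160^4)^2 ≡ 316^2 = 99856 ≡ 347 (mod 659)
160^16 = (160^8)^2 ≡ 347^2 = 120409 ≡ 471 (mod 659)
160^32 = (160^16)^2 ≡ 471^2 = 221841 ≡ 417 (mod 659)
160^39 = 160^32 · 160^4 · 160^2 · 160^1 ≡ 417 · 316 · 558 · 160 ≡ 406 (mod 659).

406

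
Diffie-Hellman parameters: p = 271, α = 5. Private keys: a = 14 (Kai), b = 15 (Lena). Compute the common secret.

Lena sends B = α^b mod p = 5^15 mod 271.
5^1 ≡ 5 (mod 271)
5^2 = (5^1)^2 ≡ 5^2 = 25 ≡ 25 (mod 271)
5^4 = (5^2)^2 ≡ 25^2 = 625 ≡ 83 (mod 271)
5^8 = (5^4)^2 ≡ 83^2 = 6889 ≡ 114 (mod 271)
5^15 = 5^8 · 5^4 · 5^2 · 5^1 ≡ 114 · 83 · 25 · 5 ≡ 106 (mod 271).
So B = 106. Kai then computes K = B^a mod p = 106^14 mod 271.
106^1 ≡ 106 (mod 271)
106^2 = (106^1)^2 ≡ 106^2 = 11236 ≡ 125 (mod 271)
106^4 = (106^2)^2 ≡ 125^2 = 15625 ≡ 178 (mod 271)
106^8 = (106^4)^2 ≡ 178^2 = 31684 ≡ 248 (mod 271)
106^14 = 106^8 · 106^4 · 106^2 ≡ 248 · 178 · 125 ≡ 169 (mod 271).

169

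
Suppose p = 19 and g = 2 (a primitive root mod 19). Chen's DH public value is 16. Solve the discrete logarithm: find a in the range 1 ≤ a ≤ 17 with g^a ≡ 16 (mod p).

Try successive powers of 2 modulo 19:
2^1 ≡ 2
2^2 ≡ 4
2^3 ≡ 8
2^4 ≡ 16
Found: a = 4.

4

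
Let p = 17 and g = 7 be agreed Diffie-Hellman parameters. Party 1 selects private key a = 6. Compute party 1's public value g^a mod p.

9

Public value = 7^6 mod 17.
7^1 ≡ 7 (mod 17)
7^2 = (7^1)^2 ≡ 7^2 = 49 ≡ 15 (mod 17)
7^4 = (7^2)^2 ≡ 15^2 = 225 ≡ 4 (mod 17)
7^6 = 7^4 · 7^2 ≡ 4 · 15 ≡ 9 (mod 17).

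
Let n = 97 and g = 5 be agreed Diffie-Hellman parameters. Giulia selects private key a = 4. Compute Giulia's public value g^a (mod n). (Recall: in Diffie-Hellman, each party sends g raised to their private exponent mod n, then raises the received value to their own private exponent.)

43

Public value = 5^4 (mod 97).
5^1 ≡ 5 (mod 97)
5^2 = (5^1)^2 ≡ 5^2 = 25 ≡ 25 (mod 97)
5^4 = (5^2)^2 ≡ 25^2 = 625 ≡ 43 (mod 97)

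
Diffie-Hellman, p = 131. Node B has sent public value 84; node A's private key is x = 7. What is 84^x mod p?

52

Shared key K = 84^7 mod 131.
84^1 ≡ 84 (mod 131)
84^2 = (84^1)^2 ≡ 84^2 = 7056 ≡ 113 (mod 131)
84^4 = (84^2)^2 ≡ 113^2 = 12769 ≡ 62 (mod 131)
84^7 = 84^4 · 84^2 · 84^1 ≡ 62 · 113 · 84 ≡ 52 (mod 131).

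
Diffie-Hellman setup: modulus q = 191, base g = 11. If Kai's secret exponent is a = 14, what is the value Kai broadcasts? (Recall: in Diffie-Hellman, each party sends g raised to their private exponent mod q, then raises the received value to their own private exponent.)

5

Public value = 11^14 mod 191.
11^1 ≡ 11 (mod 191)
11^2 = (11^1)^2 ≡ 11^2 = 121 ≡ 121 (mod 191)
11^4 = (11^2)^2 ≡ 121^2 = 14641 ≡ 125 (mod 191)
11^8 = (11^4)^2 ≡ 125^2 = 15625 ≡ 154 (mod 191)
11^14 = 11^8 · 11^4 · 11^2 ≡ 154 · 125 · 121 ≡ 5 (mod 191).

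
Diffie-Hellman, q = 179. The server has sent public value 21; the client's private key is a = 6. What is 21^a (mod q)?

61

Shared key K = 21^6 mod 179.
21^1 ≡ 21 (mod 179)
21^2 = (21^1)^2 ≡ 21^2 = 441 ≡ 83 (mod 179)
21^4 = (21^2)^2 ≡ 83^2 = 6889 ≡ 87 (mod 179)
21^6 = 21^4 · 21^2 ≡ 87 · 83 ≡ 61 (mod 179).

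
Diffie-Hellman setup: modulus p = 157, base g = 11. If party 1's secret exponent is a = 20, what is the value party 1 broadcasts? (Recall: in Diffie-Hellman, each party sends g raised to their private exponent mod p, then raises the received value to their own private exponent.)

47

Public value = 11^20 mod 157.
11^1 ≡ 11 (mod 157)
11^2 = (11^1)^2 ≡ 11^2 = 121 ≡ 121 (mod 157)
11^4 = (11^2)^2 ≡ 121^2 = 14641 ≡ 40 (mod 157)
11^8 = (11^4)^2 ≡ 40^2 = 1600 ≡ 30 (mod 157)
11^16 = (11^8)^2 ≡ 30^2 = 900 ≡ 115 (mod 157)
11^20 = 11^16 · 11^4 ≡ 115 · 40 ≡ 47 (mod 157).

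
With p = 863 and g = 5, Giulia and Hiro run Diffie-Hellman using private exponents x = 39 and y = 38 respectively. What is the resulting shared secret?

Hiro sends B = g^y mod p = 5^38 mod 863.
5^1 ≡ 5 (mod 863)
5^2 = (5^1)^2 ≡ 5^2 = 25 ≡ 25 (mod 863)
5^4 = (5^2)^2 ≡ 25^2 = 625 ≡ 625 (mod 863)
5^8 = (5^4)^2 ≡ 625^2 = 390625 ≡ 549 (mod 863)
5^16 = (5^8)^2 ≡ 549^2 = 301401 ≡ 214 (mod 863)
5^32 = (5^16)^2 ≡ 214^2 = 45796 ≡ 57 (mod 863)
5^38 = 5^32 · 5^4 · 5^2 ≡ 57 · 625 · 25 ≡ 9 (mod 863).
So B = 9. Giulia then computes K = B^x mod p = 9^39 mod 863.
9^1 ≡ 9 (mod 863)
9^2 = (9^1)^2 ≡ 9^2 = 81 ≡ 81 (mod 863)
9^4 = (9^2)^2 ≡ 81^2 = 6561 ≡ 520 (mod 863)
9^8 = (9^4)^2 ≡ 520^2 = 270400 ≡ 281 (mod 863)
9^16 = (9^8)^2 ≡ 281^2 = 78961 ≡ 428 (mod 863)
9^32 = (9^16)^2 ≡ 428^2 = 183184 ≡ 228 (mod 863)
9^39 = 9^32 · 9^4 · 9^2 · 9^1 ≡ 228 · 520 · 81 · 9 ≡ 790 (mod 863).

790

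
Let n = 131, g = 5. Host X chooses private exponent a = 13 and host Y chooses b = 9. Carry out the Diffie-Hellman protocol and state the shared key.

Host X sends A = g^a mod n = 5^13 mod 131.
5^1 ≡ 5 (mod 131)
5^2 = (5^1)^2 ≡ 5^2 = 25 ≡ 25 (mod 131)
5^4 = (5^2)^2 ≡ 25^2 = 625 ≡ 101 (mod 131)
5^8 = (5^4)^2 ≡ 101^2 = 10201 ≡ 114 (mod 131)
5^13 = 5^8 · 5^4 · 5^1 ≡ 114 · 101 · 5 ≡ 61 (mod 131).
So A = 61. Host Y then computes K = A^b mod n = 61^9 mod 131.
61^1 ≡ 61 (mod 131)
61^2 = (61^1)^2 ≡ 61^2 = 3721 ≡ 53 (mod 131)
61^4 = (61^2)^2 ≡ 53^2 = 2809 ≡ 58 (mod 131)
61^8 = (61^4)^2 ≡ 58^2 = 3364 ≡ 89 (mod 131)
61^9 = 61^8 · 61^1 ≡ 89 · 61 ≡ 58 (mod 131).

58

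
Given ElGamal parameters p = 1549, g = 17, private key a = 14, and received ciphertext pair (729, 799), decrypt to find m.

1001

Shared mask s = c₁^a mod p = 729^14 mod 1549.
729^1 ≡ 729 (mod 1549)
729^2 = (729^1)^2 ≡ 729^2 = 531441 ≡ 134 (mod 1549)
729^4 = (729^2)^2 ≡ 134^2 = 17956 ≡ 917 (mod 1549)
729^8 = (729^4)^2 ≡ 917^2 = 840889 ≡ 1331 (mod 1549)
729^14 = 729^8 · 729^4 · 729^2 ≡ 1331 · 917 · 134 ≡ 1002 (mod 1549).
So s = 1002; s⁻¹ ≡ 926 (mod 1549).
m = c₂ · s⁻¹ mod 1549 = 799 · 926 mod 1549 = 1001.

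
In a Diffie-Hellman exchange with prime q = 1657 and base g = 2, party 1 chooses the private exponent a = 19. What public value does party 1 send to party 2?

676

Public value = 2^19 (mod 1657).
2^1 ≡ 2 (mod 1657)
2^2 = (2^1)^2 ≡ 2^2 = 4 ≡ 4 (mod 1657)
2^4 = (2^2)^2 ≡ 4^2 = 16 ≡ 16 (mod 1657)
2^8 = (2^4)^2 ≡ 16^2 = 256 ≡ 256 (mod 1657)
2^16 = (2^8)^2 ≡ 256^2 = 65536 ≡ 913 (mod 1657)
2^19 = 2^16 · 2^2 · 2^1 ≡ 913 · 4 · 2 ≡ 676 (mod 1657).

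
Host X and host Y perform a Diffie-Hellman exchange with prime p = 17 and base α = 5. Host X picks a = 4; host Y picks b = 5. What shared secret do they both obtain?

13

Host Y sends B = α^b mod p = 5^5 mod 17.
5^1 ≡ 5 (mod 17)
5^2 = (5^1)^2 ≡ 5^2 = 25 ≡ 8 (mod 17)
5^4 = (5^2)^2 ≡ 8^2 = 64 ≡ 13 (mod 17)
5^5 = 5^4 · 5^1 ≡ 13 · 5 ≡ 14 (mod 17).
So B = 14. Host X then computes K = B^a mod p = 14^4 mod 17.
14^1 ≡ 14 (mod 17)
14^2 = (14^1)^2 ≡ 14^2 = 196 ≡ 9 (mod 17)
14^4 = (14^2)^2 ≡ 9^2 = 81 ≡ 13 (mod 17)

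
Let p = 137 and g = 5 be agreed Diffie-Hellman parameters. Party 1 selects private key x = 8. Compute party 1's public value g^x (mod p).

38

Public value = 5^8 (mod 137).
5^1 ≡ 5 (mod 137)
5^2 = (5^1)^2 ≡ 5^2 = 25 ≡ 25 (mod 137)
5^4 = (5^2)^2 ≡ 25^2 = 625 ≡ 77 (mod 137)
5^8 = (5^4)^2 ≡ 77^2 = 5929 ≡ 38 (mod 137)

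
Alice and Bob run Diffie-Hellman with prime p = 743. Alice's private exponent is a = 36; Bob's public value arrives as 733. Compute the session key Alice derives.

101

Shared key K = 733^36 mod 743.
733^1 ≡ 733 (mod 743)
733^2 = (733^1)^2 ≡ 733^2 = 537289 ≡ 100 (mod 743)
733^4 = (733^2)^2 ≡ 100^2 = 10000 ≡ 341 (mod 743)
733^8 = (733^4)^2 ≡ 341^2 = 116281 ≡ 373 (mod 743)
733^16 = (733^8)^2 ≡ 373^2 = 139129 ≡ 188 (mod 743)
733^32 = (733^16)^2 ≡ 188^2 = 35344 ≡ 423 (mod 743)
733^36 = 733^32 · 733^4 ≡ 423 · 341 ≡ 101 (mod 743).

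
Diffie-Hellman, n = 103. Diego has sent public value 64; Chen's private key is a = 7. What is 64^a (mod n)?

34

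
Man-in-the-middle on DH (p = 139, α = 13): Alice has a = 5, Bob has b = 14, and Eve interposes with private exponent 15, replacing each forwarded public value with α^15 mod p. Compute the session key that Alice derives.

34

Alice receives Eve's public value M = 13^15 mod 139 instead of the honest one.
13^1 ≡ 13 (mod 139)
13^2 = (13^1)^2 ≡ 13^2 = 169 ≡ 30 (mod 139)
13^4 = (13^2)^2 ≡ 30^2 = 900 ≡ 66 (mod 139)
13^8 = (13^4)^2 ≡ 66^2 = 4356 ≡ 47 (mod 139)
13^15 = 13^8 · 13^4 · 13^2 · 13^1 ≡ 47 · 66 · 30 · 13 ≡ 63 (mod 139).
So M = 63. Alice computes K = M^5 mod 139.
63^1 ≡ 63 (mod 139)
63^2 = (63^1)^2 ≡ 63^2 = 3969 ≡ 77 (mod 139)
63^4 = (63^2)^2 ≡ 77^2 = 5929 ≡ 91 (mod 139)
63^5 = 63^4 · 63^1 ≡ 91 · 63 ≡ 34 (mod 139).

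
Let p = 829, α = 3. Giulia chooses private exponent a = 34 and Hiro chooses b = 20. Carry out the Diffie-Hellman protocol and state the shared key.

197

Hiro sends B = α^b mod p = 3^20 mod 829.
3^1 ≡ 3 (mod 829)
3^2 = (3^1)^2 ≡ 3^2 = 9 ≡ 9 (mod 829)
3^4 = (3^2)^2 ≡ 9^2 = 81 ≡ 81 (mod 829)
3^8 = (3^4)^2 ≡ 81^2 = 6561 ≡ 758 (mod 829)
3^16 = (3^8)^2 ≡ 758^2 = 574564 ≡ 67 (mod 829)
3^20 = 3^16 · 3^4 ≡ 67 · 81 ≡ 453 (mod 829).
So B = 453. Giulia then computes K = B^a mod p = 453^34 mod 829.
453^1 ≡ 453 (mod 829)
453^2 = (453^1)^2 ≡ 453^2 = 205209 ≡ 446 (mod 829)
453^4 = (453^2)^2 ≡ 446^2 = 198916 ≡ 785 (mod 829)
453^8 = (453^4)^2 ≡ 785^2 = 616225 ≡ 278 (mod 829)
453^16 = (453^8)^2 ≡ 278^2 = 77284 ≡ 187 (mod 829)
453^32 = (453^16)^2 ≡ 187^2 = 34969 ≡ 151 (mod 829)
453^34 = 453^32 · 453^2 ≡ 151 · 446 ≡ 197 (mod 829).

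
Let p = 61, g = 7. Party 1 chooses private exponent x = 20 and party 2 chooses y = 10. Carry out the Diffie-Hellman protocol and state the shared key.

Party 1 sends A = g^x mod p = 7^20 mod 61.
7^1 ≡ 7 (mod 61)
7^2 = (7^1)^2 ≡ 7^2 = 49 ≡ 49 (mod 61)
7^4 = (7^2)^2 ≡ 49^2 = 2401 ≡ 22 (mod 61)
7^8 = (7^4)^2 ≡ 22^2 = 484 ≡ 57 (mod 61)
7^16 = (7^8)^2 ≡ 57^2 = 3249 ≡ 16 (mod 61)
7^20 = 7^16 · 7^4 ≡ 16 · 22 ≡ 47 (mod 61).
So A = 47. Party 2 then computes K = A^y mod p = 47^10 mod 61.
47^1 ≡ 47 (mod 61)
47^2 = (47^1)^2 ≡ 47^2 = 2209 ≡ 13 (mod 61)
47^4 = (47^2)^2 ≡ 13^2 = 169 ≡ 47 (mod 61)
47^8 = (47^4)^2 ≡ 47^2 = 2209 ≡ 13 (mod 61)
47^10 = 47^8 · 47^2 ≡ 13 · 13 ≡ 47 (mod 61).

47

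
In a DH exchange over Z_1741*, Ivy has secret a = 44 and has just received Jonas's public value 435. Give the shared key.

Shared key K = 435^44 mod 1741.
435^1 ≡ 435 (mod 1741)
435^2 = (435^1)^2 ≡ 435^2 = 189225 ≡ 1197 (mod 1741)
435^4 = (435^2)^2 ≡ 1197^2 = 1432809 ≡ 1707 (mod 1741)
435^8 = (435^4)^2 ≡ 1707^2 = 2913849 ≡ 1156 (mod 1741)
435^16 = (435^8)^2 ≡ 1156^2 = 1336336 ≡ 989 (mod 1741)
435^32 = (435^16)^2 ≡ 989^2 = 978121 ≡ 1420 (mod 1741)
435^44 = 435^32 · 435^8 · 435^4 ≡ 1420 · 1156 · 1707 ≡ 1298 (mod 1741).

1298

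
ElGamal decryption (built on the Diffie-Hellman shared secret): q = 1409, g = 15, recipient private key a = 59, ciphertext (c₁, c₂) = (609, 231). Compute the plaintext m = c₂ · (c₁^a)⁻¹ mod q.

Shared mask s = c₁^a mod q = 609^59 mod 1409.
609^1 ≡ 609 (mod 1409)
609^2 = (609^1)^2 ≡ 609^2 = 370881 ≡ 314 (mod 1409)
609^4 = (609^2)^2 ≡ 314^2 = 98596 ≡ 1375 (mod 1409)
609^8 = (609^4)^2 ≡ 1375^2 = 1890625 ≡ 1156 (mod 1409)
609^16 = (609^8)^2 ≡ 1156^2 = 1336336 ≡ 604 (mod 1409)
609^32 = (609^16)^2 ≡ 604^2 = 364816 ≡ 1294 (mod 1409)
609^59 = 609^32 · 609^16 · 609^8 · 609^2 · 609^1 ≡ 1294 · 604 · 1156 · 314 · 609 ≡ 310 (mod 1409).
So s = 310; s⁻¹ ≡ 50 (mod 1409).
m = c₂ · s⁻¹ mod 1409 = 231 · 50 mod 1409 = 278.

278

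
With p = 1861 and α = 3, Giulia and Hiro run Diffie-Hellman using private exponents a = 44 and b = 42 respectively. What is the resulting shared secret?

Hiro sends B = α^b mod p = 3^42 mod 1861.
3^1 ≡ 3 (mod 1861)
3^2 = (3^1)^2 ≡ 3^2 = 9 ≡ 9 (mod 1861)
3^4 = (3^2)^2 ≡ 9^2 = 81 ≡ 81 (mod 1861)
3^8 = (3^4)^2 ≡ 81^2 = 6561 ≡ 978 (mod 1861)
3^16 = (3^8)^2 ≡ 978^2 = 956484 ≡ 1791 (mod 1861)
3^32 = (3^16)^2 ≡ 1791^2 = 3207681 ≡ 1178 (mod 1861)
3^42 = 3^32 · 3^8 · 3^2 ≡ 1178 · 978 · 9 ≡ 1125 (mod 1861).
So B = 1125. Giulia then computes K = B^a mod p = 1125^44 mod 1861.
1125^1 ≡ 1125 (mod 1861)
1125^2 = (1125^1)^2 ≡ 1125^2 = 1265625 ≡ 145 (mod 1861)
1125^4 = (1125^2)^2 ≡ 145^2 = 21025 ≡ 554 (mod 1861)
1125^8 = (1125^4)^2 ≡ 554^2 = 306916 ≡ 1712 (mod 1861)
1125^16 = (1125^8)^2 ≡ 1712^2 = 2930944 ≡ 1730 (mod 1861)
1125^32 = (1125^16)^2 ≡ 1730^2 = 2992900 ≡ 412 (mod 1861)
1125^44 = 1125^32 · 1125^8 · 1125^4 ≡ 412 · 1712 · 554 ≡ 823 (mod 1861).

823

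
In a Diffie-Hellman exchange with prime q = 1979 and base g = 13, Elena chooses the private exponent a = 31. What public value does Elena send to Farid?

Public value = 13^31 mod 1979.
13^1 ≡ 13 (mod 1979)
13^2 = (13^1)^2 ≡ 13^2 = 169 ≡ 169 (mod 1979)
13^4 = (13^2)^2 ≡ 169^2 = 28561 ≡ 855 (mod 1979)
13^8 = (13^4)^2 ≡ 855^2 = 731025 ≡ 774 (mod 1979)
13^16 = (13^8)^2 ≡ 774^2 = 599076 ≡ 1418 (mod 1979)
13^31 = 13^16 · 13^8 · 13^4 · 13^2 · 13^1 ≡ 1418 · 774 · 855 · 169 · 13 ≡ 918 (mod 1979).

918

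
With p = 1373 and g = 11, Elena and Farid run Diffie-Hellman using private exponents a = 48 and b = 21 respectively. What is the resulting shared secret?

689

Farid sends B = g^b mod p = 11^21 mod 1373.
11^1 ≡ 11 (mod 1373)
11^2 = (11^1)^2 ≡ 11^2 = 121 ≡ 121 (mod 1373)
11^4 = (11^2)^2 ≡ 121^2 = 14641 ≡ 911 (mod 1373)
11^8 = (11^4)^2 ≡ 911^2 = 829921 ≡ 629 (mod 1373)
11^16 = (11^8)^2 ≡ 629^2 = 395641 ≡ 217 (mod 1373)
11^21 = 11^16 · 11^4 · 11^1 ≡ 217 · 911 · 11 ≡ 1098 (mod 1373).
So B = 1098. Elena then computes K = B^a mod p = 1098^48 mod 1373.
1098^1 ≡ 1098 (mod 1373)
1098^2 = (1098^1)^2 ≡ 1098^2 = 1205604 ≡ 110 (mod 1373)
1098^4 = (1098^2)^2 ≡ 110^2 = 12100 ≡ 1116 (mod 1373)
1098^8 = (1098^4)^2 ≡ 1116^2 = 1245456 ≡ 145 (mod 1373)
1098^16 = (1098^8)^2 ≡ 145^2 = 21025 ≡ 430 (mod 1373)
1098^32 = (1098^16)^2 ≡ 430^2 = 184900 ≡ 918 (mod 1373)
1098^48 = 1098^32 · 1098^16 ≡ 918 · 430 ≡ 689 (mod 1373).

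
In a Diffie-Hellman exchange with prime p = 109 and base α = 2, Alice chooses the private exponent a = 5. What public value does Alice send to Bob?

Public value = 2^5 (mod 109).
2^1 ≡ 2 (mod 109)
2^2 = (2^1)^2 ≡ 2^2 = 4 ≡ 4 (mod 109)
2^4 = (2^2)^2 ≡ 4^2 = 16 ≡ 16 (mod 109)
2^5 = 2^4 · 2^1 ≡ 16 · 2 ≡ 32 (mod 109).

32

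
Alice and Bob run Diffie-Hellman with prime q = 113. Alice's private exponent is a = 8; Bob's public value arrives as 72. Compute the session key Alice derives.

109

Shared key K = 72^8 mod 113.
72^1 ≡ 72 (mod 113)
72^2 = (72^1)^2 ≡ 72^2 = 5184 ≡ 99 (mod 113)
72^4 = (72^2)^2 ≡ 99^2 = 9801 ≡ 83 (mod 113)
72^8 = (72^4)^2 ≡ 83^2 = 6889 ≡ 109 (mod 113)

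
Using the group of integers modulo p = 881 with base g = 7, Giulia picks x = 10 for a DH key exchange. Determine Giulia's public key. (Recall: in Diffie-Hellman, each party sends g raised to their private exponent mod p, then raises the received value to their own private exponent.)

Public value = 7^10 mod 881.
7^1 ≡ 7 (mod 881)
7^2 = (7^1)^2 ≡ 7^2 = 49 ≡ 49 (mod 881)
7^4 = (7^2)^2 ≡ 49^2 = 2401 ≡ 639 (mod 881)
7^8 = (7^4)^2 ≡ 639^2 = 408321 ≡ 418 (mod 881)
7^10 = 7^8 · 7^2 ≡ 418 · 49 ≡ 219 (mod 881).

219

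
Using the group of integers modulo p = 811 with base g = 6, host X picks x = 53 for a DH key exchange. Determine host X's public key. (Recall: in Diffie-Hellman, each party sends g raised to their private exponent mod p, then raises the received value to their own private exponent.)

Public value = 6^53 (mod 811).
6^1 ≡ 6 (mod 811)
6^2 = (6^1)^2 ≡ 6^2 = 36 ≡ 36 (mod 811)
6^4 = (6^2)^2 ≡ 36^2 = 1296 ≡ 485 (mod 811)
6^8 = (6^4)^2 ≡ 485^2 = 235225 ≡ 35 (mod 811)
6^16 = (6^8)^2 ≡ 35^2 = 1225 ≡ 414 (mod 811)
6^32 = (6^16)^2 ≡ 414^2 = 171396 ≡ 275 (mod 811)
6^53 = 6^32 · 6^16 · 6^4 · 6^1 ≡ 275 · 414 · 485 · 6 ≡ 268 (mod 811).

268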